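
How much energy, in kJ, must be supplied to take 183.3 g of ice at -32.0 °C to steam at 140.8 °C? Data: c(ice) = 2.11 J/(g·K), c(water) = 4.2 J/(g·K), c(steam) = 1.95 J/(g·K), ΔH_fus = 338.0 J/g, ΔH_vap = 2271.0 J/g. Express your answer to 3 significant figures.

q = 582 kJ

q1 (heat ice -32.0→0.0 °C): 183.3 × 2.11 × 32.0 = 12376 J
q2 (melt at 0 °C): 183.3 × 338.0 = 61955 J
q3 (heat water 0.0→100.0 °C): 183.3 × 4.2 × 100.0 = 76986 J
q4 (vaporize at 100 °C): 183.3 × 2271.0 = 416274 J
q5 (heat steam 100.0→140.8 °C): 183.3 × 1.95 × 40.8 = 14583 J
Total: 12376 + 61955 + 76986 + 416274 + 14583 = 582174 J = 582 kJ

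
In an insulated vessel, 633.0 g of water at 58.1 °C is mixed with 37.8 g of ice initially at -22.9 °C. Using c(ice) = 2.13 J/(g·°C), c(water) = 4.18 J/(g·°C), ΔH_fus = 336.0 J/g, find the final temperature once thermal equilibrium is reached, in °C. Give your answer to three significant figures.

T_f = 49.6 °C

Heat to bring ice to 0 °C and melt it: q₁ = 37.8×2.13×22.9 + 37.8×336.0 = 14545 J
Heat the water can supply cooling to 0 °C: 633.0×4.18×58.1 = 153729 J > q₁, so all ice melts.
Energy balance: 633.0×4.18×(58.1 − T) = 14545 + 37.8×4.18×(T − 0)
2645.94(58.1 − T) = 14545 + 158.004 T
153729 − 14545 = 2803.944 T
T = 139184 / 2803.944 = 49.64 °C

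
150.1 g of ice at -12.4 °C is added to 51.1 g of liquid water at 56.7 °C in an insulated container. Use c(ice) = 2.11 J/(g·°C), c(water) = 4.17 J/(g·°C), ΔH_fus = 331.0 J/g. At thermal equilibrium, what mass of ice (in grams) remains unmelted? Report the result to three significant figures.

m_ice remaining = 125 g

Heat to warm all ice to 0 °C: 150.1×2.11×12.4 = 3927.2 J
Heat released by water cooling to 0 °C: 51.1×4.17×56.7 = 12082 J
12082 J < 3927.2 + 150.1×331.0 = 53610.3 J, so not all ice melts; final T = 0 °C.
Heat left for melting: 12082 − 3927.2 = 8154.8 J
Mass melted = 8154.8 / 331.0 = 24.64 g
Ice remaining = 150.1 − 24.64 = 125.46 g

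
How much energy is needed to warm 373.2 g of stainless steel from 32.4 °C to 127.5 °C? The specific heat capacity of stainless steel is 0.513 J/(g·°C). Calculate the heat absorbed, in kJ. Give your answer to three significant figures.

q = m c ΔT = 373.2 × 0.513 × (127.5 − 32.4)
q = 373.2 × 0.513 × 95.1 = 18210 J = 18.2 kJ

q = 18.2 kJ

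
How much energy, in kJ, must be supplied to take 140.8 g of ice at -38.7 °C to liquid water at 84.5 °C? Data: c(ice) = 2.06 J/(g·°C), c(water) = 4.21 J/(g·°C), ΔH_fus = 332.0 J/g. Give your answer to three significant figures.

q1 (heat ice -38.7→0.0 °C): 140.8 × 2.06 × 38.7 = 11225 J
q2 (melt at 0 °C): 140.8 × 332.0 = 46746 J
q3 (heat water 0.0→84.5 °C): 140.8 × 4.21 × 84.5 = 50089 J
Total: 11225 + 46746 + 50089 = 108060 J = 108 kJ

q = 108 kJ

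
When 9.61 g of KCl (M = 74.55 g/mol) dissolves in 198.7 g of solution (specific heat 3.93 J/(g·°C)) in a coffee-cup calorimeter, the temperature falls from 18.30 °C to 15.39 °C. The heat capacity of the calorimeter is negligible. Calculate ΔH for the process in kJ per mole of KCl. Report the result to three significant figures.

|ΔT| = |15.39 − 18.30| = 2.91 °C
|q_surr| = (198.7 × 3.93) × 2.91 = 780.891 × 2.91 = 2272 J
n(KCl) = 9.61 / 74.55 = 0.1289 mol
Temperature fell, so q_rxn = +|q_surr| = 2.272 kJ
ΔH = q_rxn / n = 17.63 kJ/mol

ΔH = 17.6 kJ/mol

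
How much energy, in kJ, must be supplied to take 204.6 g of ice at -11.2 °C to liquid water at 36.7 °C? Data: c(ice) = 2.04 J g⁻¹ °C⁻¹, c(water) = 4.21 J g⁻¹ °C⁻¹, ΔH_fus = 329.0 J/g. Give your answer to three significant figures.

q1 (heat ice -11.2→0.0 °C): 204.6 × 2.04 × 11.2 = 4675 J
q2 (melt at 0 °C): 204.6 × 329.0 = 67313 J
q3 (heat water 0.0→36.7 °C): 204.6 × 4.21 × 36.7 = 31612 J
Total: 4675 + 67313 + 31612 = 103600 J = 104 kJ

q = 104 kJ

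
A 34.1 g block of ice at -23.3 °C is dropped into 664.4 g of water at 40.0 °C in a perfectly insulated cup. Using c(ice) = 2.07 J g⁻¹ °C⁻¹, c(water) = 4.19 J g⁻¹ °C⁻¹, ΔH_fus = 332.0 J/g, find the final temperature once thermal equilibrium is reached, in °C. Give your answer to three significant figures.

Heat to bring ice to 0 °C and melt it: q₁ = 34.1×2.07×23.3 + 34.1×332.0 = 12966 J
Heat the water can supply cooling to 0 °C: 664.4×4.19×40.0 = 111353 J > q₁, so all ice melts.
Energy balance: 664.4×4.19×(40.0 − T) = 12966 + 34.1×4.19×(T − 0)
2783.836(40.0 − T) = 12966 + 142.879 T
111353 − 12966 = 2926.715 T
T = 98387 / 2926.715 = 33.62 °C

T_f = 33.6 °C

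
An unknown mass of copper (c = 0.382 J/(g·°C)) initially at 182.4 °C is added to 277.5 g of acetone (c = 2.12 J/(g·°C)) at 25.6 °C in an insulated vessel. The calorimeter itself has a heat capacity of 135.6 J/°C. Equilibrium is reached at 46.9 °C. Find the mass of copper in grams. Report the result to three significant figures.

q_gained = (277.5 × 2.12 + 135.6) × (46.9 − 25.6) = 15420 J
q_lost = m × 0.382 × (182.4 − 46.9) = 51.761 m
m = 15420 / 51.761 = 298 g

m = 298 g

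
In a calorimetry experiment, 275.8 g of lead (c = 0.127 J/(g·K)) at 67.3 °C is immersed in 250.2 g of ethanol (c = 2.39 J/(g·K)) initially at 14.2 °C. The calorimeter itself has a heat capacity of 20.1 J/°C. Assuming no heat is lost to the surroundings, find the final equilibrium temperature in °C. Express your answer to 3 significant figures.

Heat lost by lead = heat gained by ethanol + calorimeter.
(275.8)(0.127)(67.3 − T) = [(250.2)(2.39) + 20.1](T − 14.2)
35.0266 (67.3 − T) = 618.078 (T − 14.2)
2357.3 − 35.0266 T = 618.078 T − 8776.7
11134.0 = 653.1046 T
T = 17.048 °C

T_f = 17.0 °C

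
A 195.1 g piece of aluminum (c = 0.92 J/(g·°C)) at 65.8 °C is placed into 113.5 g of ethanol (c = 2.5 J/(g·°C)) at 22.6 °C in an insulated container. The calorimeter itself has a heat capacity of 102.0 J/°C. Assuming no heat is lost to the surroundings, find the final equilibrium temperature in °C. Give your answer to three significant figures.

Heat lost by aluminum = heat gained by ethanol + calorimeter.
(195.1)(0.92)(65.8 − T) = [(113.5)(2.5) + 102.0](T − 22.6)
179.492 (65.8 − T) = 385.75 (T − 22.6)
11811 − 179.492 T = 385.75 T − 8718.0
20529.0 = 565.242 T
T = 36.32 °C

T_f = 36.3 °C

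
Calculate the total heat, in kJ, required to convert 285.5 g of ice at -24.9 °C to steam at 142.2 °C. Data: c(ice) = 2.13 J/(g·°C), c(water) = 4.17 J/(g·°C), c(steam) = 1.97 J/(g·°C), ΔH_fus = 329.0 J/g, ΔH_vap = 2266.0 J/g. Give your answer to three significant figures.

q1 (heat ice -24.9→0.0 °C): 285.5 × 2.13 × 24.9 = 15142 J
q2 (melt at 0 °C): 285.5 × 329.0 = 93930 J
q3 (heat water 0.0→100.0 °C): 285.5 × 4.17 × 100.0 = 119054 J
q4 (vaporize at 100 °C): 285.5 × 2266.0 = 646943 J
q5 (heat steam 100.0→142.2 °C): 285.5 × 1.97 × 42.2 = 23735 J
Total: 15142 + 93930 + 119054 + 646943 + 23735 = 898804 J = 899 kJ

q = 899 kJ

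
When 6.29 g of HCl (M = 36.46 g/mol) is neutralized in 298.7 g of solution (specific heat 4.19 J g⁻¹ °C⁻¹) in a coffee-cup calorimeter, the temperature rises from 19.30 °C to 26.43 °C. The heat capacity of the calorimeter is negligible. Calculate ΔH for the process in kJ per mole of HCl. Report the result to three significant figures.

ΔH = -51.7 kJ/mol

|ΔT| = |26.43 − 19.30| = 7.13 °C
|q_surr| = (298.7 × 4.19) × 7.13 = 1251.553 × 7.13 = 8924 J
n(HCl) = 6.29 / 36.46 = 0.1725 mol
Temperature rose, so q_rxn = −|q_surr| = -8.924 kJ
ΔH = q_rxn / n = -51.73 kJ/mol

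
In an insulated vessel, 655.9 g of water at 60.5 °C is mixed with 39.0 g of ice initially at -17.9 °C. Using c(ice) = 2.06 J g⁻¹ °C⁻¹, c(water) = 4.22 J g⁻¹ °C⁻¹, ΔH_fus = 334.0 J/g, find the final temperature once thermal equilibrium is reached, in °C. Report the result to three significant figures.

Heat to bring ice to 0 °C and melt it: q₁ = 39.0×2.06×17.9 + 39.0×334.0 = 14464 J
Heat the water can supply cooling to 0 °C: 655.9×4.22×60.5 = 167458 J > q₁, so all ice melts.
Energy balance: 655.9×4.22×(60.5 − T) = 14464 + 39.0×4.22×(T − 0)
2767.898(60.5 − T) = 14464 + 164.58 T
167458 − 14464 = 2932.478 T
T = 152994 / 2932.478 = 52.17 °C

T_f = 52.2 °C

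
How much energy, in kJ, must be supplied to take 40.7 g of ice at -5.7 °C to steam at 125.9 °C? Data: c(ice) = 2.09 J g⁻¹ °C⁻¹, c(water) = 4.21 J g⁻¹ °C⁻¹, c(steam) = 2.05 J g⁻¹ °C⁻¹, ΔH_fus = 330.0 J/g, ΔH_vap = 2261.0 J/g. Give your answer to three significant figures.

q1 (heat ice -5.7→0.0 °C): 40.7 × 2.09 × 5.7 = 485 J
q2 (melt at 0 °C): 40.7 × 330.0 = 13431 J
q3 (heat water 0.0→100.0 °C): 40.7 × 4.21 × 100.0 = 17135 J
q4 (vaporize at 100 °C): 40.7 × 2261.0 = 92023 J
q5 (heat steam 100.0→125.9 °C): 40.7 × 2.05 × 25.9 = 2161 J
Total: 485 + 13431 + 17135 + 92023 + 2161 = 125235 J = 125 kJ

q = 125 kJ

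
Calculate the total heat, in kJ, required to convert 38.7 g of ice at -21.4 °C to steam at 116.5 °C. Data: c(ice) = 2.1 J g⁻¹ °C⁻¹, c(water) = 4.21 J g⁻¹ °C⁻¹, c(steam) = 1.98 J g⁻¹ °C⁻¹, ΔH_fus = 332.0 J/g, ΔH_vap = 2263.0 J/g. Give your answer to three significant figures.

q1 (heat ice -21.4→0.0 °C): 38.7 × 2.1 × 21.4 = 1739 J
q2 (melt at 0 °C): 38.7 × 332.0 = 12848 J
q3 (heat water 0.0→100.0 °C): 38.7 × 4.21 × 100.0 = 16293 J
q4 (vaporize at 100 °C): 38.7 × 2263.0 = 87578 J
q5 (heat steam 100.0→116.5 °C): 38.7 × 1.98 × 16.5 = 1264 J
Total: 1739 + 12848 + 16293 + 87578 + 1264 = 119722 J = 120 kJ

q = 120 kJ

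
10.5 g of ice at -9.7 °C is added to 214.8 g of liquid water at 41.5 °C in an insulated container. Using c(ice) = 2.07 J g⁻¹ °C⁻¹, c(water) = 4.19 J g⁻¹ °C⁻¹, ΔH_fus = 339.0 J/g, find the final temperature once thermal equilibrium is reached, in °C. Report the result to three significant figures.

T_f = 35.6 °C

Heat to bring ice to 0 °C and melt it: q₁ = 10.5×2.07×9.7 + 10.5×339.0 = 3770.3 J
Heat the water can supply cooling to 0 °C: 214.8×4.19×41.5 = 37350.5 J > q₁, so all ice melts.
Energy balance: 214.8×4.19×(41.5 − T) = 3770.3 + 10.5×4.19×(T − 0)
900.012(41.5 − T) = 3770.3 + 43.995 T
37350.5 − 3770.3 = 944.007 T
T = 33580.2 / 944.007 = 35.57 °C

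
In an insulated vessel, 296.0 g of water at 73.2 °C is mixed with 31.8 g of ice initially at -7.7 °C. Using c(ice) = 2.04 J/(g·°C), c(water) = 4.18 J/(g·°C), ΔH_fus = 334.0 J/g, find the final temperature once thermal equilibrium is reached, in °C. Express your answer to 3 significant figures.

Heat to bring ice to 0 °C and melt it: q₁ = 31.8×2.04×7.7 + 31.8×334.0 = 11121 J
Heat the water can supply cooling to 0 °C: 296.0×4.18×73.2 = 90568.9 J > q₁, so all ice melts.
Energy balance: 296.0×4.18×(73.2 − T) = 11121 + 31.8×4.18×(T − 0)
1237.28(73.2 − T) = 11121 + 132.924 T
90568.9 − 11121 = 1370.204 T
T = 79447.9 / 1370.204 = 57.98 °C

T_f = 58.0 °C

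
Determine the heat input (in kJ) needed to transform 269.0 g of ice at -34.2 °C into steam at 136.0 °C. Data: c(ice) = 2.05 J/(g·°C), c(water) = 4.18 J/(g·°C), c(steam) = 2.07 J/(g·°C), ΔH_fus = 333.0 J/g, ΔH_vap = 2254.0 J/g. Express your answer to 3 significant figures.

q1 (heat ice -34.2→0.0 °C): 269.0 × 2.05 × 34.2 = 18860 J
q2 (melt at 0 °C): 269.0 × 333.0 = 89577 J
q3 (heat water 0.0→100.0 °C): 269.0 × 4.18 × 100.0 = 112442 J
q4 (vaporize at 100 °C): 269.0 × 2254.0 = 606326 J
q5 (heat steam 100.0→136.0 °C): 269.0 × 2.07 × 36.0 = 20046 J
Total: 18860 + 89577 + 112442 + 606326 + 20046 = 847251 J = 847 kJ

q = 847 kJ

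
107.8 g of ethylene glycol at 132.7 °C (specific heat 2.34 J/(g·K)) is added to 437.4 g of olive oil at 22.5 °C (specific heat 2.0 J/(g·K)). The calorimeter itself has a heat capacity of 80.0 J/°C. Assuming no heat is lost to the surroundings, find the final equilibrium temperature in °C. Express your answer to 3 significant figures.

Heat lost by ethylene glycol = heat gained by olive oil + calorimeter.
(107.8)(2.34)(132.7 − T) = [(437.4)(2.0) + 80.0](T − 22.5)
252.252 (132.7 − T) = 954.8 (T − 22.5)
33474 − 252.252 T = 954.8 T − 21483
54957 = 1207.052 T
T = 45.53 °C

T_f = 45.5 °C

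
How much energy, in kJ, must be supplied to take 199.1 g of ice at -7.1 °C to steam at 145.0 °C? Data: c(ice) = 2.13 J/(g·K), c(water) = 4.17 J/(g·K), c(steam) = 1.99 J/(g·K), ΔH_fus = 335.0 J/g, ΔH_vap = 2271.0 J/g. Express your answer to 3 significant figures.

q = 623 kJ

q1 (heat ice -7.1→0.0 °C): 199.1 × 2.13 × 7.1 = 3011 J
q2 (melt at 0 °C): 199.1 × 335.0 = 66699 J
q3 (heat water 0.0→100.0 °C): 199.1 × 4.17 × 100.0 = 83025 J
q4 (vaporize at 100 °C): 199.1 × 2271.0 = 452156 J
q5 (heat steam 100.0→145.0 °C): 199.1 × 1.99 × 45.0 = 17829 J
Total: 3011 + 66699 + 83025 + 452156 + 17829 = 622720 J = 623 kJ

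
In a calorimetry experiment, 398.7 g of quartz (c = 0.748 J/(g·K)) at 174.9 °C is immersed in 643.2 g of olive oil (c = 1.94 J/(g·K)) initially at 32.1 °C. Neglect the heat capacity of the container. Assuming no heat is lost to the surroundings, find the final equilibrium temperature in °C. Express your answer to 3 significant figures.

T_f = 59.6 °C

Heat lost by quartz = heat gained by olive oil.
(398.7)(0.748)(174.9 − T) = (643.2)(1.94)(T − 32.1)
298.2276 (174.9 − T) = 1247.808 (T − 32.1)
52160 − 298.2276 T = 1247.808 T − 40055
92215 = 1546.0356 T
T = 59.646 °C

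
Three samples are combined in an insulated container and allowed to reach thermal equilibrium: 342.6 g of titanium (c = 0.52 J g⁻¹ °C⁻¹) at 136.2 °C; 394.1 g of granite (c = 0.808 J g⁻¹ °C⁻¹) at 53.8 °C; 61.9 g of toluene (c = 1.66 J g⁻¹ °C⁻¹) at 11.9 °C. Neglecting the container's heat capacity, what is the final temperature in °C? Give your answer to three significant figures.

Σ mᵢcᵢ(T − Tᵢ) = 0  ⇒  T = Σ mᵢcᵢTᵢ / Σ mᵢcᵢ
Σ mᵢcᵢ = 342.6×0.52 + 394.1×0.808 + 61.9×1.66 = 599.3388
Σ mᵢcᵢTᵢ = 178.152×136.2 + 318.4328×53.8 + 102.754×11.9 = 42619
T = 42619 / 599.3388 = 71.11 °C

T_f = 71.1 °C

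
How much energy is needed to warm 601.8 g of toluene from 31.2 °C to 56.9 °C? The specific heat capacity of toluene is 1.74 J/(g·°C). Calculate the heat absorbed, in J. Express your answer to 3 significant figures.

q = 26900 J

q = m c ΔT = 601.8 × 1.74 × (56.9 − 31.2)
q = 601.8 × 1.74 × 25.7 = 26910 J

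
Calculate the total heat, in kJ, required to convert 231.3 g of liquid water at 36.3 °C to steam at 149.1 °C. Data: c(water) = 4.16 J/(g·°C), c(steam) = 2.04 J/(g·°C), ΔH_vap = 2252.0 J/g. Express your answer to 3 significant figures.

q1 (heat water 36.3→100.0 °C): 231.3 × 4.16 × 63.7 = 61293 J
q2 (vaporize at 100 °C): 231.3 × 2252.0 = 520888 J
q3 (heat steam 100.0→149.1 °C): 231.3 × 2.04 × 49.1 = 23168 J
Total: 61293 + 520888 + 23168 = 605349 J = 605 kJ

q = 605 kJ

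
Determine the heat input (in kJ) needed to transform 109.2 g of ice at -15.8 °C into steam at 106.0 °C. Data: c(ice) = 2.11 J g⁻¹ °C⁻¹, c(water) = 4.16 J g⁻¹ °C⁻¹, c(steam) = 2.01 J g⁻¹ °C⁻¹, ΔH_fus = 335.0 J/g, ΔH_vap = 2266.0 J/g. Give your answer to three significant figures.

q1 (heat ice -15.8→0.0 °C): 109.2 × 2.11 × 15.8 = 3641 J
q2 (melt at 0 °C): 109.2 × 335.0 = 36582 J
q3 (heat water 0.0→100.0 °C): 109.2 × 4.16 × 100.0 = 45427 J
q4 (vaporize at 100 °C): 109.2 × 2266.0 = 247447 J
q5 (heat steam 100.0→106.0 °C): 109.2 × 2.01 × 6.0 = 1317 J
Total: 3641 + 36582 + 45427 + 247447 + 1317 = 334414 J = 334 kJ

q = 334 kJ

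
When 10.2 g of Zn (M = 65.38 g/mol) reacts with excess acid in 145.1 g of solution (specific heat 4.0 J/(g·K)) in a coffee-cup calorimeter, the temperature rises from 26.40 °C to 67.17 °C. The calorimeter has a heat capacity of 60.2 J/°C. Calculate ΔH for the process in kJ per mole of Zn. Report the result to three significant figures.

|ΔT| = |67.17 − 26.40| = 40.77 °C
|q_surr| = (145.1 × 4.0 + 60.2) × 40.77 = 640.6 × 40.77 = 26120 J
n(Zn) = 10.2 / 65.38 = 0.1560 mol
Temperature rose, so q_rxn = −|q_surr| = -26.12 kJ
ΔH = q_rxn / n = -167.4 kJ/mol

ΔH = -167 kJ/mol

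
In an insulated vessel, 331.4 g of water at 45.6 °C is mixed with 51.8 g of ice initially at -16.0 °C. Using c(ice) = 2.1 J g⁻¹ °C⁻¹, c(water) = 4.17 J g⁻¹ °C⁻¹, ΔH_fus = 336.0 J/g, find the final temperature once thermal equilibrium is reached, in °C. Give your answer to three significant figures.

T_f = 27.5 °C

Heat to bring ice to 0 °C and melt it: q₁ = 51.8×2.1×16.0 + 51.8×336.0 = 19145 J
Heat the water can supply cooling to 0 °C: 331.4×4.17×45.6 = 63016.4 J > q₁, so all ice melts.
Energy balance: 331.4×4.17×(45.6 − T) = 19145 + 51.8×4.17×(T − 0)
1381.938(45.6 − T) = 19145 + 216.006 T
63016.4 − 19145 = 1597.944 T
T = 43871.4 / 1597.944 = 27.45 °C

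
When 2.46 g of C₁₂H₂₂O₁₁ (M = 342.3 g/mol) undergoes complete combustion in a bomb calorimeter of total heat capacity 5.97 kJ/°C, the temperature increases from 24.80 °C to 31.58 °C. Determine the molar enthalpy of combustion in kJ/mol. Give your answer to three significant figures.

ΔT = 31.58 − 24.80 = 6.78 °C
q_cal = C_cal × ΔT = 5.97 × 6.78 = 40.4766 kJ
n = 2.46 / 342.3 = 0.007187 mol
q_rxn = −q_cal = -40.4766 kJ
ΔH = -40.4766 / 0.007187 = -5632 kJ/mol

ΔH = -5630 kJ/mol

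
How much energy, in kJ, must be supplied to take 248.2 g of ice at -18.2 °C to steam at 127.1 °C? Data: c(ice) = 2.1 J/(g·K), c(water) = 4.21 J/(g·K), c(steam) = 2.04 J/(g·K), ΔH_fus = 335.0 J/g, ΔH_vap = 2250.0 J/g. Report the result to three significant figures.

q = 769 kJ

q1 (heat ice -18.2→0.0 °C): 248.2 × 2.1 × 18.2 = 9486 J
q2 (melt at 0 °C): 248.2 × 335.0 = 83147 J
q3 (heat water 0.0→100.0 °C): 248.2 × 4.21 × 100.0 = 104492 J
q4 (vaporize at 100 °C): 248.2 × 2250.0 = 558450 J
q5 (heat steam 100.0→127.1 °C): 248.2 × 2.04 × 27.1 = 13721 J
Total: 9486 + 83147 + 104492 + 558450 + 13721 = 769296 J = 769 kJ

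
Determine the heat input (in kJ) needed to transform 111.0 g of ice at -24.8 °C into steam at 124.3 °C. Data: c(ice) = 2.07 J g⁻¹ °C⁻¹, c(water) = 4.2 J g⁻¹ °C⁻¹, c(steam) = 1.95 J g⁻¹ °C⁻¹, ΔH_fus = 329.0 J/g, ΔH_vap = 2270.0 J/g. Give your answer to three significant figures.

q1 (heat ice -24.8→0.0 °C): 111.0 × 2.07 × 24.8 = 5698 J
q2 (melt at 0 °C): 111.0 × 329.0 = 36519 J
q3 (heat water 0.0→100.0 °C): 111.0 × 4.2 × 100.0 = 46620 J
q4 (vaporize at 100 °C): 111.0 × 2270.0 = 251970 J
q5 (heat steam 100.0→124.3 °C): 111.0 × 1.95 × 24.3 = 5260 J
Total: 5698 + 36519 + 46620 + 251970 + 5260 = 346067 J = 346 kJ

q = 346 kJ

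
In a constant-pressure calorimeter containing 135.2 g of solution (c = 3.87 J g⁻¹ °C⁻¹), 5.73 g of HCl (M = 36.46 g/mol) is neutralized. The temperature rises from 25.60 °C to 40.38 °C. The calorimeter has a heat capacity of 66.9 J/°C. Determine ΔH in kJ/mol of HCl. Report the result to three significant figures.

|ΔT| = |40.38 − 25.60| = 14.78 °C
|q_surr| = (135.2 × 3.87 + 66.9) × 14.78 = 590.124 × 14.78 = 8722 J
n(HCl) = 5.73 / 36.46 = 0.1572 mol
Temperature rose, so q_rxn = −|q_surr| = -8.722 kJ
ΔH = q_rxn / n = -55.48 kJ/mol

ΔH = -55.5 kJ/mol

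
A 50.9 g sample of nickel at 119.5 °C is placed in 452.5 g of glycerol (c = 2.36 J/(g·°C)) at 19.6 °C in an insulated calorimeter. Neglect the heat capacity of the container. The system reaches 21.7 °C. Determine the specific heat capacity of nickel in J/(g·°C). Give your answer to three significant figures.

q_gained = (452.5 × 2.36) × (21.7 − 19.6) = 2242.59 J
q_lost = 50.9 × c × (119.5 − 21.7) = 4978.02 c
Set equal: c = 2242.59 / 4978.02 = 0.450 J/(g·°C)

c = 0.450 J/(g·°C)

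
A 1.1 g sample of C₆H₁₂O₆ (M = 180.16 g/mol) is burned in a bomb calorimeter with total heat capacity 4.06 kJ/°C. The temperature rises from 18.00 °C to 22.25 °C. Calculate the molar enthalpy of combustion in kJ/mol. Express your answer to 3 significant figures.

ΔT = 22.25 − 18.00 = 4.25 °C
q_cal = C_cal × ΔT = 4.06 × 4.25 = 17.255 kJ
n = 1.1 / 180.16 = 0.006106 mol
q_rxn = −q_cal = -17.255 kJ
ΔH = -17.255 / 0.006106 = -2826 kJ/mol

ΔH = -2830 kJ/mol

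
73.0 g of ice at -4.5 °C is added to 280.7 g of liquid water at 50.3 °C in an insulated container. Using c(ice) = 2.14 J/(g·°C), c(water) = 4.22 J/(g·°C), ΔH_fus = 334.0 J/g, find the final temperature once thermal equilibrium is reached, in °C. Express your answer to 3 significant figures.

T_f = 23.1 °C

Heat to bring ice to 0 °C and melt it: q₁ = 73.0×2.14×4.5 + 73.0×334.0 = 25085 J
Heat the water can supply cooling to 0 °C: 280.7×4.22×50.3 = 59583.1 J > q₁, so all ice melts.
Energy balance: 280.7×4.22×(50.3 − T) = 25085 + 73.0×4.22×(T − 0)
1184.554(50.3 − T) = 25085 + 308.06 T
59583.1 − 25085 = 1492.614 T
T = 34498.1 / 1492.614 = 23.11 °C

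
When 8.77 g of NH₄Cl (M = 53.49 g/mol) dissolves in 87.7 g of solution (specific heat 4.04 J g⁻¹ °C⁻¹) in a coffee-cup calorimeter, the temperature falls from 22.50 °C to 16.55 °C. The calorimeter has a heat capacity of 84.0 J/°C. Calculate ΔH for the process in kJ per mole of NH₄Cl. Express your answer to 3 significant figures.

ΔH = 15.9 kJ/mol

|ΔT| = |16.55 − 22.50| = 5.95 °C
|q_surr| = (87.7 × 4.04 + 84.0) × 5.95 = 438.308 × 5.95 = 2608 J
n(NH₄Cl) = 8.77 / 53.49 = 0.1640 mol
Temperature fell, so q_rxn = +|q_surr| = 2.608 kJ
ΔH = q_rxn / n = 15.90 kJ/mol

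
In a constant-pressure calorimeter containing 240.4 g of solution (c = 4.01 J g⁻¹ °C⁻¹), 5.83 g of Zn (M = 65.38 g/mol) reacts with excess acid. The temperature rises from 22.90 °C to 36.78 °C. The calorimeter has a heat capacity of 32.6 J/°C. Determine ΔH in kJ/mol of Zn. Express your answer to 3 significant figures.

|ΔT| = |36.78 − 22.90| = 13.88 °C
|q_surr| = (240.4 × 4.01 + 32.6) × 13.88 = 996.604 × 13.88 = 13830 J
n(Zn) = 5.83 / 65.38 = 0.08917 mol
Temperature rose, so q_rxn = −|q_surr| = -13.83 kJ
ΔH = q_rxn / n = -155.1 kJ/mol

ΔH = -155 kJ/mol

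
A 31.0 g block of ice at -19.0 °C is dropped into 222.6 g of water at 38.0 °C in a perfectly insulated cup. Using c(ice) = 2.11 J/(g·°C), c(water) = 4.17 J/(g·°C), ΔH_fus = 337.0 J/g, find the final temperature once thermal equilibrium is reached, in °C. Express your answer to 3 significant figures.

T_f = 22.3 °C

Heat to bring ice to 0 °C and melt it: q₁ = 31.0×2.11×19.0 + 31.0×337.0 = 11690 J
Heat the water can supply cooling to 0 °C: 222.6×4.17×38.0 = 35273.2 J > q₁, so all ice melts.
Energy balance: 222.6×4.17×(38.0 − T) = 11690 + 31.0×4.17×(T − 0)
928.242(38.0 − T) = 11690 + 129.27 T
35273.2 − 11690 = 1057.512 T
T = 23583.2 / 1057.512 = 22.30 °C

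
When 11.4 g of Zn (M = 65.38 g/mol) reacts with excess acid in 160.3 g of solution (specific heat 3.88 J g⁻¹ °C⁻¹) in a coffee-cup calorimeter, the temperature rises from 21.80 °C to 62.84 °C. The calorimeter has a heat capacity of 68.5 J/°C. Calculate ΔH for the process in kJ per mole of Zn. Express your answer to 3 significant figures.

ΔH = -163 kJ/mol

|ΔT| = |62.84 − 21.80| = 41.04 °C
|q_surr| = (160.3 × 3.88 + 68.5) × 41.04 = 690.464 × 41.04 = 28340 J
n(Zn) = 11.4 / 65.38 = 0.1744 mol
Temperature rose, so q_rxn = −|q_surr| = -28.34 kJ
ΔH = q_rxn / n = -162.5 kJ/mol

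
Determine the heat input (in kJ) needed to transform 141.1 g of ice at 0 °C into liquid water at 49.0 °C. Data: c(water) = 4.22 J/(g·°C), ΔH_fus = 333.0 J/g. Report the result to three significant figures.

q1 (melt at 0 °C): 141.1 × 333.0 = 46986 J
q2 (heat water 0.0→49.0 °C): 141.1 × 4.22 × 49.0 = 29177 J
Total: 46986 + 29177 = 76163 J = 76.2 kJ

q = 76.2 kJ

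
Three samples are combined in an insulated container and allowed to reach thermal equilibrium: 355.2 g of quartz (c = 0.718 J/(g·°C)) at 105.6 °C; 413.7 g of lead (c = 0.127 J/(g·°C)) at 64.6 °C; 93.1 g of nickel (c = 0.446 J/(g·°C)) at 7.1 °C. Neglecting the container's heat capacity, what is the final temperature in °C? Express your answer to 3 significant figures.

Σ mᵢcᵢ(T − Tᵢ) = 0  ⇒  T = Σ mᵢcᵢTᵢ / Σ mᵢcᵢ
Σ mᵢcᵢ = 355.2×0.718 + 413.7×0.127 + 93.1×0.446 = 349.0961
Σ mᵢcᵢTᵢ = 255.0336×105.6 + 52.5399×64.6 + 41.5226×7.1 = 30620
T = 30620 / 349.0961 = 87.71 °C

T_f = 87.7 °C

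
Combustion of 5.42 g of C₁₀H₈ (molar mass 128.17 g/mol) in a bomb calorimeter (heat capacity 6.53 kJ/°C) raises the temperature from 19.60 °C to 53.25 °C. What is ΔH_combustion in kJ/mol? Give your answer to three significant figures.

ΔT = 53.25 − 19.60 = 33.65 °C
q_cal = C_cal × ΔT = 6.53 × 33.65 = 219.7345 kJ
n = 5.42 / 128.17 = 0.04229 mol
q_rxn = −q_cal = -219.7345 kJ
ΔH = -219.7345 / 0.04229 = -5196 kJ/mol

ΔH = -5200 kJ/mol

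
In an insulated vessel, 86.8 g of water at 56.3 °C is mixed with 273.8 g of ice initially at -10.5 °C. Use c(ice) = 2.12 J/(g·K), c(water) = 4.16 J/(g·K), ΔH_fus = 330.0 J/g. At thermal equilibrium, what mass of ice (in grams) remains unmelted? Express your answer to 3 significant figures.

Heat to warm all ice to 0 °C: 273.8×2.12×10.5 = 6094.8 J
Heat released by water cooling to 0 °C: 86.8×4.16×56.3 = 20329 J
20329 J < 6094.8 + 273.8×330.0 = 96448.8 J, so not all ice melts; final T = 0 °C.
Heat left for melting: 20329 − 6094.8 = 14234.2 J
Mass melted = 14234.2 / 330.0 = 43.13 g
Ice remaining = 273.8 − 43.13 = 230.67 g

m_ice remaining = 231 g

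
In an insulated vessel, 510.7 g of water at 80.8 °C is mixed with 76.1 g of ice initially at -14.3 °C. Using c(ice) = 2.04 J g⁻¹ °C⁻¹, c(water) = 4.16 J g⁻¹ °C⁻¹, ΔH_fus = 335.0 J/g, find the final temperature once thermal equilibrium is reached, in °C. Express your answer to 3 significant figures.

Heat to bring ice to 0 °C and melt it: q₁ = 76.1×2.04×14.3 + 76.1×335.0 = 27713 J
Heat the water can supply cooling to 0 °C: 510.7×4.16×80.8 = 171661 J > q₁, so all ice melts.
Energy balance: 510.7×4.16×(80.8 − T) = 27713 + 76.1×4.16×(T − 0)
2124.512(80.8 − T) = 27713 + 316.576 T
171661 − 27713 = 2441.088 T
T = 143948 / 2441.088 = 58.97 °C

T_f = 59.0 °C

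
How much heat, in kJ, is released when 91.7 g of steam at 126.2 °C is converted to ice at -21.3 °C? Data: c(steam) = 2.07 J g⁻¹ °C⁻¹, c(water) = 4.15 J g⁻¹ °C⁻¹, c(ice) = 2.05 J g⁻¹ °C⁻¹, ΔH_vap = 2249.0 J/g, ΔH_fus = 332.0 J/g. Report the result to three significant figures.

q1 (cool steam 126.2→100 °C): 91.7 × 2.07 × 26.2 = 4973 J
q2 (condense at 100 °C): 91.7 × 2249.0 = 206233 J
q3 (cool water 100→0 °C): 91.7 × 4.15 × 100.0 = 38056 J
q4 (freeze at 0 °C): 91.7 × 332.0 = 30444 J
q5 (cool ice 0→-21.3 °C): 91.7 × 2.05 × 21.3 = 4004 J
Total: 4973 + 206233 + 38056 + 30444 + 4004 = 283710 J = 284 kJ

q = 284 kJ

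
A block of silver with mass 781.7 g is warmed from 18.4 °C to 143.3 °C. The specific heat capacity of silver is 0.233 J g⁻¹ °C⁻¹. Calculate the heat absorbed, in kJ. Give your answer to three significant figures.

q = m c ΔT = 781.7 × 0.233 × (143.3 − 18.4)
q = 781.7 × 0.233 × 124.9 = 22749 J = 22.7 kJ

q = 22.7 kJ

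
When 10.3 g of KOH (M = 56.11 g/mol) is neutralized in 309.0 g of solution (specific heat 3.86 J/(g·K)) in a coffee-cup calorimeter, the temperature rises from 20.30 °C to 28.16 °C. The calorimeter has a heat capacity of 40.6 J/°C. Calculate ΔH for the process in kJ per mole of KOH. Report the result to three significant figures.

|ΔT| = |28.16 − 20.30| = 7.86 °C
|q_surr| = (309.0 × 3.86 + 40.6) × 7.86 = 1233.34 × 7.86 = 9694 J
n(KOH) = 10.3 / 56.11 = 0.1836 mol
Temperature rose, so q_rxn = −|q_surr| = -9.694 kJ
ΔH = q_rxn / n = -52.80 kJ/mol

ΔH = -52.8 kJ/mol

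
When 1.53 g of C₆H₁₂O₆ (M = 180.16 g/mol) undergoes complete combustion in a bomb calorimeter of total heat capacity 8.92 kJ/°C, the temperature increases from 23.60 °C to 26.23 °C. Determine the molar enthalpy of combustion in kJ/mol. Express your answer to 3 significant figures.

ΔT = 26.23 − 23.60 = 2.63 °C
q_cal = C_cal × ΔT = 8.92 × 2.63 = 23.4596 kJ
n = 1.53 / 180.16 = 0.008492 mol
q_rxn = −q_cal = -23.4596 kJ
ΔH = -23.4596 / 0.008492 = -2763 kJ/mol

ΔH = -2760 kJ/mol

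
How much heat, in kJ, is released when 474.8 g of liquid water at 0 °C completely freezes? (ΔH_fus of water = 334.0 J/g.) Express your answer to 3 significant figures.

q = 159 kJ

q = m × ΔH_fus = 474.8 × 334.0 = 158600 J = 159 kJ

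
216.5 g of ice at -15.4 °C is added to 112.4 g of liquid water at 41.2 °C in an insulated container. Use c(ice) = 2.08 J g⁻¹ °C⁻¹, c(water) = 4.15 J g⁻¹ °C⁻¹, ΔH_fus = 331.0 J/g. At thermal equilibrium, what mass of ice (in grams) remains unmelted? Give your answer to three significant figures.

Heat to warm all ice to 0 °C: 216.5×2.08×15.4 = 6934.9 J
Heat released by water cooling to 0 °C: 112.4×4.15×41.2 = 19218 J
19218 J < 6934.9 + 216.5×331.0 = 78596.4 J, so not all ice melts; final T = 0 °C.
Heat left for melting: 19218 − 6934.9 = 12283.1 J
Mass melted = 12283.1 / 331.0 = 37.11 g
Ice remaining = 216.5 − 37.11 = 179.39 g

m_ice remaining = 179 g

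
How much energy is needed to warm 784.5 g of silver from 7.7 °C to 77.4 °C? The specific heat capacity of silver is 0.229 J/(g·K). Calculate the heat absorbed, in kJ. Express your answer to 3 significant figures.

q = m c ΔT = 784.5 × 0.229 × (77.4 − 7.7)
q = 784.5 × 0.229 × 69.7 = 12520 J = 12.5 kJ

q = 12.5 kJ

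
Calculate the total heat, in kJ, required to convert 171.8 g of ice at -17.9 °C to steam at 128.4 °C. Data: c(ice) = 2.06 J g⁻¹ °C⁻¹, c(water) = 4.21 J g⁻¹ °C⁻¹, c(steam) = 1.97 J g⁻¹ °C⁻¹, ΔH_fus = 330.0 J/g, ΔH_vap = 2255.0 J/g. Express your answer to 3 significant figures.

q = 532 kJ

q1 (heat ice -17.9→0.0 °C): 171.8 × 2.06 × 17.9 = 6335 J
q2 (melt at 0 °C): 171.8 × 330.0 = 56694 J
q3 (heat water 0.0→100.0 °C): 171.8 × 4.21 × 100.0 = 72328 J
q4 (vaporize at 100 °C): 171.8 × 2255.0 = 387409 J
q5 (heat steam 100.0→128.4 °C): 171.8 × 1.97 × 28.4 = 9612 J
Total: 6335 + 56694 + 72328 + 387409 + 9612 = 532378 J = 532 kJ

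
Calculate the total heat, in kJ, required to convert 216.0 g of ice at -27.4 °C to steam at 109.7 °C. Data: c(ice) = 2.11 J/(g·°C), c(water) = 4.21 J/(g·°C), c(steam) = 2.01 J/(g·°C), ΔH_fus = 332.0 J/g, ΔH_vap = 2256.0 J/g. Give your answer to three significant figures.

q = 667 kJ

q1 (heat ice -27.4→0.0 °C): 216.0 × 2.11 × 27.4 = 12488 J
q2 (melt at 0 °C): 216.0 × 332.0 = 71712 J
q3 (heat water 0.0→100.0 °C): 216.0 × 4.21 × 100.0 = 90936 J
q4 (vaporize at 100 °C): 216.0 × 2256.0 = 487296 J
q5 (heat steam 100.0→109.7 °C): 216.0 × 2.01 × 9.7 = 4211 J
Total: 12488 + 71712 + 90936 + 487296 + 4211 = 666643 J = 667 kJ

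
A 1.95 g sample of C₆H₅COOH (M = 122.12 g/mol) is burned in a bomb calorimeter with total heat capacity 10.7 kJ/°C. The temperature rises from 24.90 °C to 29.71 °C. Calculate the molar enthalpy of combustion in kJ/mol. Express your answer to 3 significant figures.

ΔT = 29.71 − 24.90 = 4.81 °C
q_cal = C_cal × ΔT = 10.7 × 4.81 = 51.467 kJ
n = 1.95 / 122.12 = 0.01597 mol
q_rxn = −q_cal = -51.467 kJ
ΔH = -51.467 / 0.01597 = -3223 kJ/mol

ΔH = -3220 kJ/mol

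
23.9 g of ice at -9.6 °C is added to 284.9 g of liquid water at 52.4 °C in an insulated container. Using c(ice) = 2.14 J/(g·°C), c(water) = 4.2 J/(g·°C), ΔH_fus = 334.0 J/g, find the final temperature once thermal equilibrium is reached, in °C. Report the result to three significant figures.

Heat to bring ice to 0 °C and melt it: q₁ = 23.9×2.14×9.6 + 23.9×334.0 = 8473.6 J
Heat the water can supply cooling to 0 °C: 284.9×4.2×52.4 = 62700.8 J > q₁, so all ice melts.
Energy balance: 284.9×4.2×(52.4 − T) = 8473.6 + 23.9×4.2×(T − 0)
1196.58(52.4 − T) = 8473.6 + 100.38 T
62700.8 − 8473.6 = 1296.96 T
T = 54227.2 / 1296.96 = 41.81 °C

T_f = 41.8 °C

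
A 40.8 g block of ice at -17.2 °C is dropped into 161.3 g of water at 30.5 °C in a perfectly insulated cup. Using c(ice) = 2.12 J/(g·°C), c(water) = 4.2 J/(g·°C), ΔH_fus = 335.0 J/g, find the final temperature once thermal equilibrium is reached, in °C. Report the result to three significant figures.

T_f = 6.49 °C

Heat to bring ice to 0 °C and melt it: q₁ = 40.8×2.12×17.2 + 40.8×335.0 = 15156 J
Heat the water can supply cooling to 0 °C: 161.3×4.2×30.5 = 20662.5 J > q₁, so all ice melts.
Energy balance: 161.3×4.2×(30.5 − T) = 15156 + 40.8×4.2×(T − 0)
677.46(30.5 − T) = 15156 + 171.36 T
20662.5 − 15156 = 848.82 T
T = 5506.5 / 848.82 = 6.487 °C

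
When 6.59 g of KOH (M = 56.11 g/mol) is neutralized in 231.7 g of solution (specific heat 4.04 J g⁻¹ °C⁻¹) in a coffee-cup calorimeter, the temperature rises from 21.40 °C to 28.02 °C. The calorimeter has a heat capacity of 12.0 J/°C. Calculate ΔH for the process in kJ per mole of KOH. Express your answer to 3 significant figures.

ΔH = -53.4 kJ/mol

|ΔT| = |28.02 − 21.40| = 6.62 °C
|q_surr| = (231.7 × 4.04 + 12.0) × 6.62 = 948.068 × 6.62 = 6276.2 J
n(KOH) = 6.59 / 56.11 = 0.11745 mol
Temperature rose, so q_rxn = −|q_surr| = -6.2762 kJ
ΔH = q_rxn / n = -53.44 kJ/mol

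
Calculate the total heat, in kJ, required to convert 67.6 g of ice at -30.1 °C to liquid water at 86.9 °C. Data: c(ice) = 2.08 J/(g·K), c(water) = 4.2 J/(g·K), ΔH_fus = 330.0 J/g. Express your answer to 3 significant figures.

q1 (heat ice -30.1→0.0 °C): 67.6 × 2.08 × 30.1 = 4232 J
q2 (melt at 0 °C): 67.6 × 330.0 = 22308 J
q3 (heat water 0.0→86.9 °C): 67.6 × 4.2 × 86.9 = 24673 J
Total: 4232 + 22308 + 24673 = 51213 J = 51.2 kJ

q = 51.2 kJ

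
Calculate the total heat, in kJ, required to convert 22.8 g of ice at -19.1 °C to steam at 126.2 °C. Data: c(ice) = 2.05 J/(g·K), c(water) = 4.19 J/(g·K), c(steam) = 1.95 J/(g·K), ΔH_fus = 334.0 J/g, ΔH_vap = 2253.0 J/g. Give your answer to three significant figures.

q = 70.6 kJ

q1 (heat ice -19.1→0.0 °C): 22.8 × 2.05 × 19.1 = 893 J
q2 (melt at 0 °C): 22.8 × 334.0 = 7615 J
q3 (heat water 0.0→100.0 °C): 22.8 × 4.19 × 100.0 = 9553 J
q4 (vaporize at 100 °C): 22.8 × 2253.0 = 51368 J
q5 (heat steam 100.0→126.2 °C): 22.8 × 1.95 × 26.2 = 1165 J
Total: 893 + 7615 + 9553 + 51368 + 1165 = 70594 J = 70.6 kJ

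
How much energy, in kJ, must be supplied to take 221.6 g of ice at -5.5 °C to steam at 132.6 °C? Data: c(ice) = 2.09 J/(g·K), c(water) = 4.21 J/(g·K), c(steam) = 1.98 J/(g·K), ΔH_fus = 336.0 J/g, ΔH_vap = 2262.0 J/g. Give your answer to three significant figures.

q1 (heat ice -5.5→0.0 °C): 221.6 × 2.09 × 5.5 = 2547 J
q2 (melt at 0 °C): 221.6 × 336.0 = 74458 J
q3 (heat water 0.0→100.0 °C): 221.6 × 4.21 × 100.0 = 93294 J
q4 (vaporize at 100 °C): 221.6 × 2262.0 = 501259 J
q5 (heat steam 100.0→132.6 °C): 221.6 × 1.98 × 32.6 = 14304 J
Total: 2547 + 74458 + 93294 + 501259 + 14304 = 685862 J = 686 kJ

q = 686 kJ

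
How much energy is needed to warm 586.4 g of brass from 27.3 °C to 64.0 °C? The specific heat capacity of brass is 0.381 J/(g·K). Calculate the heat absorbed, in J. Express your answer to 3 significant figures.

q = m c ΔT = 586.4 × 0.381 × (64.0 − 27.3)
q = 586.4 × 0.381 × 36.7 = 8199 J

q = 8200 J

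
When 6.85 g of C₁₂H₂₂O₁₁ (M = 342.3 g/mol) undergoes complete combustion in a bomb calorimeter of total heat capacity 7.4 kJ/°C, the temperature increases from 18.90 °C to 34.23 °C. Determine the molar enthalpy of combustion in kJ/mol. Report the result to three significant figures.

ΔT = 34.23 − 18.90 = 15.33 °C
q_cal = C_cal × ΔT = 7.4 × 15.33 = 113.442 kJ
n = 6.85 / 342.3 = 0.02001 mol
q_rxn = −q_cal = -113.442 kJ
ΔH = -113.442 / 0.02001 = -5669 kJ/mol

ΔH = -5670 kJ/mol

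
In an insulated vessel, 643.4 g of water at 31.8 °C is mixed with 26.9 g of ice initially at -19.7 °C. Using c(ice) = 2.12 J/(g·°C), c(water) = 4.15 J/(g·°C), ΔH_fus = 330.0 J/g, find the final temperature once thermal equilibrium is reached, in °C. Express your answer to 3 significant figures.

T_f = 26.9 °C

Heat to bring ice to 0 °C and melt it: q₁ = 26.9×2.12×19.7 + 26.9×330.0 = 10000 J
Heat the water can supply cooling to 0 °C: 643.4×4.15×31.8 = 84909.5 J > q₁, so all ice melts.
Energy balance: 643.4×4.15×(31.8 − T) = 10000 + 26.9×4.15×(T − 0)
2670.11(31.8 − T) = 10000 + 111.635 T
84909.5 − 10000 = 2781.745 T
T = 74909.5 / 2781.745 = 26.93 °C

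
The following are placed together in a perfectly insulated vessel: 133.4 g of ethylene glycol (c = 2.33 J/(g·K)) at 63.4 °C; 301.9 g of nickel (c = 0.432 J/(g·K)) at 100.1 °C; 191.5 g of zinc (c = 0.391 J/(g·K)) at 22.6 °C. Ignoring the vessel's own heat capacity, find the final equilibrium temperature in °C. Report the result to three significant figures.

Σ mᵢcᵢ(T − Tᵢ) = 0  ⇒  T = Σ mᵢcᵢTᵢ / Σ mᵢcᵢ
Σ mᵢcᵢ = 133.4×2.33 + 301.9×0.432 + 191.5×0.391 = 516.1193
Σ mᵢcᵢTᵢ = 310.822×63.4 + 130.4208×100.1 + 74.8765×22.6 = 34453
T = 34453 / 516.1193 = 66.75 °C

T_f = 66.8 °C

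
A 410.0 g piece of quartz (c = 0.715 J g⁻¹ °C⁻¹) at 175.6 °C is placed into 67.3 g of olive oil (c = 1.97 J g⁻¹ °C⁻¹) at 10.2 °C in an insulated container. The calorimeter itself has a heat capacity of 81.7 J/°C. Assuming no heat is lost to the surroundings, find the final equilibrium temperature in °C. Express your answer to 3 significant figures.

T_f = 106 °C

Heat lost by quartz = heat gained by olive oil + calorimeter.
(410.0)(0.715)(175.6 − T) = [(67.3)(1.97) + 81.7](T − 10.2)
293.15 (175.6 − T) = 214.281 (T − 10.2)
51477 − 293.15 T = 214.281 T − 2185.7
53662.7 = 507.431 T
T = 105.8 °C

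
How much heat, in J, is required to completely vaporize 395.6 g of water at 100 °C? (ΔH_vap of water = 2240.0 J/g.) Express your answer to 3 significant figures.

q = m × ΔH_vap = 395.6 × 2240.0 = 886100 J

q = 886000 J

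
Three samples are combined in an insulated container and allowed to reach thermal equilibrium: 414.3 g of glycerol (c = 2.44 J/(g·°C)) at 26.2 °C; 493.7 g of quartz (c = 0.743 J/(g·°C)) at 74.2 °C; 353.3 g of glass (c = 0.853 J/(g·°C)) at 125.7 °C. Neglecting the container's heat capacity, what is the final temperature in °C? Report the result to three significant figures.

Σ mᵢcᵢ(T − Tᵢ) = 0  ⇒  T = Σ mᵢcᵢTᵢ / Σ mᵢcᵢ
Σ mᵢcᵢ = 414.3×2.44 + 493.7×0.743 + 353.3×0.853 = 1679.0760
Σ mᵢcᵢTᵢ = 1010.892×26.2 + 366.8191×74.2 + 301.3649×125.7 = 91585
T = 91585 / 1679.0760 = 54.54 °C

T_f = 54.5 °C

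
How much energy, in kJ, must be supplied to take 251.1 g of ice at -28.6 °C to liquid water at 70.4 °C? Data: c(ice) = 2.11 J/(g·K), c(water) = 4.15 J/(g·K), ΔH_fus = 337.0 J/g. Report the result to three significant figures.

q = 173 kJ

q1 (heat ice -28.6→0.0 °C): 251.1 × 2.11 × 28.6 = 15153 J
q2 (melt at 0 °C): 251.1 × 337.0 = 84621 J
q3 (heat water 0.0→70.4 °C): 251.1 × 4.15 × 70.4 = 73361 J
Total: 15153 + 84621 + 73361 = 173135 J = 173 kJ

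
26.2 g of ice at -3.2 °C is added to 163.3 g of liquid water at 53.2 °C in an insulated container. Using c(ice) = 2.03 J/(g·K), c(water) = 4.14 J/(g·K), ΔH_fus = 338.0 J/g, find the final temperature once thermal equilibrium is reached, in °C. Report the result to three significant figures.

T_f = 34.3 °C

Heat to bring ice to 0 °C and melt it: q₁ = 26.2×2.03×3.2 + 26.2×338.0 = 9025.8 J
Heat the water can supply cooling to 0 °C: 163.3×4.14×53.2 = 35966.5 J > q₁, so all ice melts.
Energy balance: 163.3×4.14×(53.2 − T) = 9025.8 + 26.2×4.14×(T − 0)
676.062(53.2 − T) = 9025.8 + 108.468 T
35966.5 − 9025.8 = 784.530 T
T = 26940.7 / 784.530 = 34.34 °C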